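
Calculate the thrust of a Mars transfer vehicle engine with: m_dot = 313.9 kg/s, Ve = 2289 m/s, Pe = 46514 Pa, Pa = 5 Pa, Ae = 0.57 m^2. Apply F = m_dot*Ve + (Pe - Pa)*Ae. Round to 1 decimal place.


Step 1: Momentum thrust = m_dot * Ve = 313.9 * 2289 = 718517.1 N
Step 2: Pressure thrust = (Pe - Pa) * Ae = (46514 - 5) * 0.57 = 26510.13 N
Step 3: Total thrust F = 718517.1 + 26510.13 = 745027.2 N

745027.2


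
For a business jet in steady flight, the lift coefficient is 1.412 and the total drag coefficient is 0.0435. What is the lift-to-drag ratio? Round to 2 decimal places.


Step 1: L/D = CL / CD = 1.412 / 0.0435
Step 2: L/D = 32.46

32.46


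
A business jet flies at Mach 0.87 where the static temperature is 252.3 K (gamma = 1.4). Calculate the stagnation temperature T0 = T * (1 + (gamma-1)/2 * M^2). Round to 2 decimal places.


Step 1: (gamma-1)/2 = 0.2
Step 2: M^2 = 0.7569
Step 3: 1 + 0.2 * 0.7569 = 1.15138
Step 4: T0 = 252.3 * 1.15138 = 290.49 K

290.49


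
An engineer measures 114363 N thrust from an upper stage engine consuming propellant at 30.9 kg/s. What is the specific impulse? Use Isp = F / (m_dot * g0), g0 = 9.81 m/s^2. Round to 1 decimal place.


Step 1: m_dot * g0 = 30.9 * 9.81 = 303.13
Step 2: Isp = 114363 / 303.13 = 377.3 s

377.3


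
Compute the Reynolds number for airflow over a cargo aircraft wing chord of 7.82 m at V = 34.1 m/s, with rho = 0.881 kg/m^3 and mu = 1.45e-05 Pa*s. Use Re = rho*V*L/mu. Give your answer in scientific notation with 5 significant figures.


Step 1: Numerator = rho * V * L = 0.881 * 34.1 * 7.82 = 234.929222
Step 2: Re = 234.929222 / 1.45e-05
Step 3: Re = 1.6202e+07

1.6202e+07


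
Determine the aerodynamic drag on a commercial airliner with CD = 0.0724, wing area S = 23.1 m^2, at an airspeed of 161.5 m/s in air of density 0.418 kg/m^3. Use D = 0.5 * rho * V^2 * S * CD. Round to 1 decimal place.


Step 1: Dynamic pressure q = 0.5 * 0.418 * 161.5^2 = 5451.1902 Pa
Step 2: Drag D = q * S * CD = 5451.1902 * 23.1 * 0.0724
Step 3: D = 9116.8 N

9116.8


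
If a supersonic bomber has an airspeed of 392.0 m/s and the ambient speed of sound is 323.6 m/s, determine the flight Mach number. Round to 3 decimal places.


Step 1: M = V / a = 392.0 / 323.6
Step 2: M = 1.211

1.211


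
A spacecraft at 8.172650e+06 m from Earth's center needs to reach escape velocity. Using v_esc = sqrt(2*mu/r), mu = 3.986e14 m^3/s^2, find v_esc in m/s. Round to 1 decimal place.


Step 1: 2*mu/r = 2 * 3.986e14 / 8.172650e+06 = 97544859.9903
Step 2: v_esc = sqrt(97544859.9903) = 9876.5 m/s

9876.5


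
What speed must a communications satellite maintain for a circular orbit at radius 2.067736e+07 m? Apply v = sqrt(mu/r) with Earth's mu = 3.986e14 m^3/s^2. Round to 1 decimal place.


Step 1: mu / r = 3.986e14 / 2.067736e+07 = 19277122.4179
Step 2: v = sqrt(19277122.4179) = 4390.6 m/s

4390.6


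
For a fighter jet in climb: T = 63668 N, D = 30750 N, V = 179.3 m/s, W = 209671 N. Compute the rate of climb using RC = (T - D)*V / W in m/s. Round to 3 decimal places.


Step 1: Excess thrust = T - D = 63668 - 30750 = 32918 N
Step 2: Excess power = 32918 * 179.3 = 5902197.4 W
Step 3: RC = 5902197.4 / 209671 = 28.150 m/s

28.150


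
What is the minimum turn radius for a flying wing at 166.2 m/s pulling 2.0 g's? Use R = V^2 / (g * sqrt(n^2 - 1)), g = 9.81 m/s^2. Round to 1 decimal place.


Step 1: V^2 = 166.2^2 = 27622.44
Step 2: n^2 - 1 = 2.0^2 - 1 = 3.0
Step 3: sqrt(3.0) = 1.732051
Step 4: R = 27622.44 / (9.81 * 1.732051) = 1625.7 m

1625.7


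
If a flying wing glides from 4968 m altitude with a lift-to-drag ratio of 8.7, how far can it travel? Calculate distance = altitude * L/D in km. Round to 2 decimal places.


Step 1: Glide distance = altitude * L/D = 4968 * 8.7 = 43221.6 m
Step 2: Convert to km: 43221.6 / 1000 = 43.22 km

43.22


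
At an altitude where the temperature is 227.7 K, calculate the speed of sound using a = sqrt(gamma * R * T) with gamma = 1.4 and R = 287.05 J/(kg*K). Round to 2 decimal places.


Step 1: gamma * R * T = 1.4 * 287.05 * 227.7 = 91505.799
Step 2: a = sqrt(91505.799) = 302.50 m/s

302.50


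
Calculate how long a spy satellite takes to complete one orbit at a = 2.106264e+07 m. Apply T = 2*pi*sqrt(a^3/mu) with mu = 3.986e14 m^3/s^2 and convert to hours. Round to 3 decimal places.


Step 1: a^3 / mu = 9.344120e+21 / 3.986e14 = 2.344235e+07
Step 2: sqrt(2.344235e+07) = 4841.7299 s
Step 3: T = 2*pi * 4841.7299 = 30421.49 s
Step 4: T in hours = 30421.49 / 3600 = 8.450 hours

8.450


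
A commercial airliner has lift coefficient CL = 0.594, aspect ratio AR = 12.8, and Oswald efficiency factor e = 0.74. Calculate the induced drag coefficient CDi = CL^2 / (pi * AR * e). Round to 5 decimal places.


Step 1: CL^2 = 0.594^2 = 0.352836
Step 2: pi * AR * e = 3.14159 * 12.8 * 0.74 = 29.757166
Step 3: CDi = 0.352836 / 29.757166 = 0.01186

0.01186


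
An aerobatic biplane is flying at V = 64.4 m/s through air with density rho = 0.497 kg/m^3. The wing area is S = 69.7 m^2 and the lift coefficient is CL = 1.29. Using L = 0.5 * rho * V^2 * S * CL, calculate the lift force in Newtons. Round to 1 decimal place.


Step 1: Calculate dynamic pressure q = 0.5 * 0.497 * 64.4^2 = 0.5 * 0.497 * 4147.36 = 1030.619 Pa
Step 2: Multiply by wing area and lift coefficient: L = 1030.619 * 69.7 * 1.29
Step 3: L = 71834.1415 * 1.29 = 92666.0 N

92666.0


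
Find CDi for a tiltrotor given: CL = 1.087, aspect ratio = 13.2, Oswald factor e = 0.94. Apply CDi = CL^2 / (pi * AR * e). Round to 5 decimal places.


Step 1: CL^2 = 1.087^2 = 1.181569
Step 2: pi * AR * e = 3.14159 * 13.2 * 0.94 = 38.980882
Step 3: CDi = 1.181569 / 38.980882 = 0.03031

0.03031


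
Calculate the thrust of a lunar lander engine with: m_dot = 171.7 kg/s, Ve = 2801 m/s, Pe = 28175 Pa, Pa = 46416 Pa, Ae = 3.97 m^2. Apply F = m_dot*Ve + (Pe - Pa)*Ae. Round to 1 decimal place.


Step 1: Momentum thrust = m_dot * Ve = 171.7 * 2801 = 480931.7 N
Step 2: Pressure thrust = (Pe - Pa) * Ae = (28175 - 46416) * 3.97 = -72416.77 N
Step 3: Total thrust F = 480931.7 + -72416.77 = 408514.9 N

408514.9


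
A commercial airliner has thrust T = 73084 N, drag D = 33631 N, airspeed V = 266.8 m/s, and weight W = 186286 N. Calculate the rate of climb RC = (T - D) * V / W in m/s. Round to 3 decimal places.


Step 1: Excess thrust = T - D = 73084 - 33631 = 39453 N
Step 2: Excess power = 39453 * 266.8 = 10526060.4 W
Step 3: RC = 10526060.4 / 186286 = 56.505 m/s

56.505


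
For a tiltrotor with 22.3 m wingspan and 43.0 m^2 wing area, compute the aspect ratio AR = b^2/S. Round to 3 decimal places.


Step 1: b^2 = 22.3^2 = 497.29
Step 2: AR = 497.29 / 43.0 = 11.565

11.565


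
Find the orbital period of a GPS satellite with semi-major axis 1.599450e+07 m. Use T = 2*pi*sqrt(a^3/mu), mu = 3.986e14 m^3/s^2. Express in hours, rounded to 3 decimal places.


Step 1: a^3 / mu = 4.091777e+21 / 3.986e14 = 1.026537e+07
Step 2: sqrt(1.026537e+07) = 3203.962 s
Step 3: T = 2*pi * 3203.962 = 20131.09 s
Step 4: T in hours = 20131.09 / 3600 = 5.592 hours

5.592


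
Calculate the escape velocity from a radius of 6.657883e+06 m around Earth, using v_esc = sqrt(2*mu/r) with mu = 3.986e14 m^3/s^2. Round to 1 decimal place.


Step 1: 2*mu/r = 2 * 3.986e14 / 6.657883e+06 = 119737760.4863
Step 2: v_esc = sqrt(119737760.4863) = 10942.5 m/s

10942.5


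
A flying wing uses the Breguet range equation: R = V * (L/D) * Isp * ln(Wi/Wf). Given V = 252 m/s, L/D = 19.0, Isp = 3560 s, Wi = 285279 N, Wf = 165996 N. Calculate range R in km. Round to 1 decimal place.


Step 1: Coefficient = V * (L/D) * Isp = 252 * 19.0 * 3560 = 17045280.0 m
Step 2: Wi/Wf = 285279 / 165996 = 1.71859
Step 3: ln(1.71859) = 0.541504
Step 4: R = 17045280.0 * 0.541504 = 9230086.6 m = 9230.1 km

9230.1


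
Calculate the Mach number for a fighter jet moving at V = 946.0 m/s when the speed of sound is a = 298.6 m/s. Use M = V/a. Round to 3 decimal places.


Step 1: M = V / a = 946.0 / 298.6
Step 2: M = 3.168

3.168


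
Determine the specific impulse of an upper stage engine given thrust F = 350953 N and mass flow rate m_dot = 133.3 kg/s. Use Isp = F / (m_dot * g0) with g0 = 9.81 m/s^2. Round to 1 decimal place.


Step 1: m_dot * g0 = 133.3 * 9.81 = 1307.67
Step 2: Isp = 350953 / 1307.67 = 268.4 s

268.4


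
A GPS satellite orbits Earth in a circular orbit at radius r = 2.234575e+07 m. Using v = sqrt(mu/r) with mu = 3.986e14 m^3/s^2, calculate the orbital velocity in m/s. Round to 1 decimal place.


Step 1: mu / r = 3.986e14 / 2.234575e+07 = 17837843.8853
Step 2: v = sqrt(17837843.8853) = 4223.5 m/s

4223.5


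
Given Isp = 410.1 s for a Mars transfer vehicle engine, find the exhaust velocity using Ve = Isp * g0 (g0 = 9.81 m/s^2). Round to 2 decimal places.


Step 1: Ve = Isp * g0 = 410.1 * 9.81
Step 2: Ve = 4023.08 m/s

4023.08


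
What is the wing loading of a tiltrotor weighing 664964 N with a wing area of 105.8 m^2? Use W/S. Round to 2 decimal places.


Step 1: Wing loading = W / S = 664964 / 105.8
Step 2: Wing loading = 6285.10 N/m^2

6285.10


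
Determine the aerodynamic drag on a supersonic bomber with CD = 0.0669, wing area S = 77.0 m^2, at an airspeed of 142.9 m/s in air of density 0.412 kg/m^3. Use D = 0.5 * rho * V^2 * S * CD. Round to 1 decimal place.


Step 1: Dynamic pressure q = 0.5 * 0.412 * 142.9^2 = 4206.6045 Pa
Step 2: Drag D = q * S * CD = 4206.6045 * 77.0 * 0.0669
Step 3: D = 21669.5 N

21669.5


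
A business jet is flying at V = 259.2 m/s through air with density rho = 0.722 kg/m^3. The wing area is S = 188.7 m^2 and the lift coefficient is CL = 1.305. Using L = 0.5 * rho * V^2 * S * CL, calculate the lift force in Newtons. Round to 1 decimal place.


Step 1: Calculate dynamic pressure q = 0.5 * 0.722 * 259.2^2 = 0.5 * 0.722 * 67184.64 = 24253.655 Pa
Step 2: Multiply by wing area and lift coefficient: L = 24253.655 * 188.7 * 1.305
Step 3: L = 4576664.706 * 1.305 = 5972547.4 N

5972547.4


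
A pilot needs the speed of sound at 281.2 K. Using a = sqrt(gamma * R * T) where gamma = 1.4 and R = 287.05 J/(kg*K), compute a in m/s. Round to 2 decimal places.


Step 1: gamma * R * T = 1.4 * 287.05 * 281.2 = 113005.844
Step 2: a = sqrt(113005.844) = 336.16 m/s

336.16


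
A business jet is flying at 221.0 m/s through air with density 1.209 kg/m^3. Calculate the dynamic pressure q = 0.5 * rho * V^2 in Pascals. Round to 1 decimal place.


Step 1: V^2 = 221.0^2 = 48841.0
Step 2: q = 0.5 * 1.209 * 48841.0
Step 3: q = 29524.4 Pa

29524.4


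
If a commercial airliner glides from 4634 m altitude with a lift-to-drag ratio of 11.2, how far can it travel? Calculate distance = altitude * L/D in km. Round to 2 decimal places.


Step 1: Glide distance = altitude * L/D = 4634 * 11.2 = 51900.8 m
Step 2: Convert to km: 51900.8 / 1000 = 51.90 km

51.90


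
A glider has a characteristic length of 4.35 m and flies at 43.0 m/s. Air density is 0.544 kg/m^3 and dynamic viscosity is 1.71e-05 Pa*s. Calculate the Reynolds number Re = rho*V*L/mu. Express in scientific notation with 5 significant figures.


Step 1: Numerator = rho * V * L = 0.544 * 43.0 * 4.35 = 101.7552
Step 2: Re = 101.7552 / 1.71e-05
Step 3: Re = 5.9506e+06

5.9506e+06


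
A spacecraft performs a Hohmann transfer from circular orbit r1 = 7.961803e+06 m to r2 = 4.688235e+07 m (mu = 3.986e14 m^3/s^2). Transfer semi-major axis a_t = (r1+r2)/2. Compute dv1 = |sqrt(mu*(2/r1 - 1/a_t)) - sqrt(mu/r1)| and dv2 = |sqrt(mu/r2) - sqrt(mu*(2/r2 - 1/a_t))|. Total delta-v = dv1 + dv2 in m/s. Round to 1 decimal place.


Step 1: Transfer semi-major axis a_t = (7.961803e+06 + 4.688235e+07) / 2 = 2.742208e+07 m
Step 2: v1 (circular at r1) = sqrt(mu/r1) = 7075.59 m/s
Step 3: v_t1 = sqrt(mu*(2/r1 - 1/a_t)) = 9251.61 m/s
Step 4: dv1 = |9251.61 - 7075.59| = 2176.02 m/s
Step 5: v2 (circular at r2) = 2915.84 m/s, v_t2 = 1571.16 m/s
Step 6: dv2 = |2915.84 - 1571.16| = 1344.69 m/s
Step 7: Total delta-v = 2176.02 + 1344.69 = 3520.7 m/s

3520.7


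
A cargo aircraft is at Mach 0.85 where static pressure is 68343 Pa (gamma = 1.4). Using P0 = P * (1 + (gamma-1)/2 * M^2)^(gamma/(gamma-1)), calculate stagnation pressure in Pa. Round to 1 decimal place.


Step 1: (gamma-1)/2 * M^2 = 0.2 * 0.7225 = 0.1445
Step 2: 1 + 0.1445 = 1.1445
Step 3: Exponent gamma/(gamma-1) = 3.5
Step 4: P0 = 68343 * 1.1445^3.5 = 109609.8 Pa

109609.8


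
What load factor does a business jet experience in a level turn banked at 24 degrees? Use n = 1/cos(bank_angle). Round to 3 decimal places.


Step 1: Convert 24 degrees to radians = 0.418879
Step 2: cos(24 deg) = 0.913545
Step 3: n = 1 / 0.913545 = 1.095

1.095


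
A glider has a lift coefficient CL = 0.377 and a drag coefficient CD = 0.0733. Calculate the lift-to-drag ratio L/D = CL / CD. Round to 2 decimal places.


Step 1: L/D = CL / CD = 0.377 / 0.0733
Step 2: L/D = 5.14

5.14


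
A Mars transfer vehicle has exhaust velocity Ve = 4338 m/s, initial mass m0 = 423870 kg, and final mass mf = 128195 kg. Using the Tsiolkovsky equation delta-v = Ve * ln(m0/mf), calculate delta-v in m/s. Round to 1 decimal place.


Step 1: Mass ratio m0/mf = 423870 / 128195 = 3.306447
Step 2: ln(3.306447) = 1.195874
Step 3: delta-v = 4338 * 1.195874 = 5187.7 m/s

5187.7


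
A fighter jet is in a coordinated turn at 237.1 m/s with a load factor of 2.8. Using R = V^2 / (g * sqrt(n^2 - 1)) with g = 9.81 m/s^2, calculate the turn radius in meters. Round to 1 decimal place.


Step 1: V^2 = 237.1^2 = 56216.41
Step 2: n^2 - 1 = 2.8^2 - 1 = 6.84
Step 3: sqrt(6.84) = 2.615339
Step 4: R = 56216.41 / (9.81 * 2.615339) = 2191.1 m

2191.1


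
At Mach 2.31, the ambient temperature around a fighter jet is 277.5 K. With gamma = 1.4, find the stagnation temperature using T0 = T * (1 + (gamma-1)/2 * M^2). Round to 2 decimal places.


Step 1: (gamma-1)/2 = 0.2
Step 2: M^2 = 5.3361
Step 3: 1 + 0.2 * 5.3361 = 2.06722
Step 4: T0 = 277.5 * 2.06722 = 573.65 K

573.65


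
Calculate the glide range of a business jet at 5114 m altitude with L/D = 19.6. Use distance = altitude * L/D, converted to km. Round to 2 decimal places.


Step 1: Glide distance = altitude * L/D = 5114 * 19.6 = 100234.4 m
Step 2: Convert to km: 100234.4 / 1000 = 100.23 km

100.23


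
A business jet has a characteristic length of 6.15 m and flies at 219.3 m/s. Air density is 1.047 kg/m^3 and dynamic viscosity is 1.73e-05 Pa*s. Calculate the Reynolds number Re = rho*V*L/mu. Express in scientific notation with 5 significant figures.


Step 1: Numerator = rho * V * L = 1.047 * 219.3 * 6.15 = 1412.083665
Step 2: Re = 1412.083665 / 1.73e-05
Step 3: Re = 8.1623e+07

8.1623e+07


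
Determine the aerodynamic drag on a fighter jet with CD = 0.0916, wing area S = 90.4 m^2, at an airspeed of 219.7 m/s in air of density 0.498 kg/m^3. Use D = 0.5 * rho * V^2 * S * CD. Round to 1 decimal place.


Step 1: Dynamic pressure q = 0.5 * 0.498 * 219.7^2 = 12018.7544 Pa
Step 2: Drag D = q * S * CD = 12018.7544 * 90.4 * 0.0916
Step 3: D = 99523.0 N

99523.0


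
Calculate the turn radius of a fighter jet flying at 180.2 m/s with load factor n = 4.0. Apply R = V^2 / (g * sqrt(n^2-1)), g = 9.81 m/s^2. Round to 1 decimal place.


Step 1: V^2 = 180.2^2 = 32472.04
Step 2: n^2 - 1 = 4.0^2 - 1 = 15.0
Step 3: sqrt(15.0) = 3.872983
Step 4: R = 32472.04 / (9.81 * 3.872983) = 854.7 m

854.7


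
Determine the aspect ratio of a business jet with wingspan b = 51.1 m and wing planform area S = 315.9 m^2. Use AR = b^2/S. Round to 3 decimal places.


Step 1: b^2 = 51.1^2 = 2611.21
Step 2: AR = 2611.21 / 315.9 = 8.266

8.266


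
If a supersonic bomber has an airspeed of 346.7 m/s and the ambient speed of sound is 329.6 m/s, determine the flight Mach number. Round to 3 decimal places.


Step 1: M = V / a = 346.7 / 329.6
Step 2: M = 1.052

1.052


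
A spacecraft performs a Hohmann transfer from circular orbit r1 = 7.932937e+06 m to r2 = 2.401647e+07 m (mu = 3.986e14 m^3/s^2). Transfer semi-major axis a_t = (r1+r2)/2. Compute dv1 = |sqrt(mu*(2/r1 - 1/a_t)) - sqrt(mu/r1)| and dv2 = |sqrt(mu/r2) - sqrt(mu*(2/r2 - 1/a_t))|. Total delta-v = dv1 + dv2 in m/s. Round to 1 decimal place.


Step 1: Transfer semi-major axis a_t = (7.932937e+06 + 2.401647e+07) / 2 = 1.597470e+07 m
Step 2: v1 (circular at r1) = sqrt(mu/r1) = 7088.46 m/s
Step 3: v_t1 = sqrt(mu*(2/r1 - 1/a_t)) = 8691.4 m/s
Step 4: dv1 = |8691.4 - 7088.46| = 1602.95 m/s
Step 5: v2 (circular at r2) = 4073.93 m/s, v_t2 = 2870.88 m/s
Step 6: dv2 = |4073.93 - 2870.88| = 1203.06 m/s
Step 7: Total delta-v = 1602.95 + 1203.06 = 2806.0 m/s

2806.0


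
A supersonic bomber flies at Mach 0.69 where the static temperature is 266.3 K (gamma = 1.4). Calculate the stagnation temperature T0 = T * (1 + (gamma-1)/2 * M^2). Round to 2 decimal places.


Step 1: (gamma-1)/2 = 0.2
Step 2: M^2 = 0.4761
Step 3: 1 + 0.2 * 0.4761 = 1.09522
Step 4: T0 = 266.3 * 1.09522 = 291.66 K

291.66


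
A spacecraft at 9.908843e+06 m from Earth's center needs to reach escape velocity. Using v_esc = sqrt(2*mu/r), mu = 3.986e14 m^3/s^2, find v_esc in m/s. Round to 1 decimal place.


Step 1: 2*mu/r = 2 * 3.986e14 / 9.908843e+06 = 80453388.9577
Step 2: v_esc = sqrt(80453388.9577) = 8969.6 m/s

8969.6


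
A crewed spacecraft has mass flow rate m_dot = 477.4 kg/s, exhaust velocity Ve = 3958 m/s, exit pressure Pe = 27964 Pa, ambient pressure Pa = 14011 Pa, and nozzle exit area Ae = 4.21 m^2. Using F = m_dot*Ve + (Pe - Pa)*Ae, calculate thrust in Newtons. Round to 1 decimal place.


Step 1: Momentum thrust = m_dot * Ve = 477.4 * 3958 = 1889549.2 N
Step 2: Pressure thrust = (Pe - Pa) * Ae = (27964 - 14011) * 4.21 = 58742.13 N
Step 3: Total thrust F = 1889549.2 + 58742.13 = 1948291.3 N

1948291.3


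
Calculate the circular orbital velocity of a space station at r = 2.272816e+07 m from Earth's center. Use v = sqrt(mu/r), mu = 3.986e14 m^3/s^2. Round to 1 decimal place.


Step 1: mu / r = 3.986e14 / 2.272816e+07 = 17537715.3276
Step 2: v = sqrt(17537715.3276) = 4187.8 m/s

4187.8


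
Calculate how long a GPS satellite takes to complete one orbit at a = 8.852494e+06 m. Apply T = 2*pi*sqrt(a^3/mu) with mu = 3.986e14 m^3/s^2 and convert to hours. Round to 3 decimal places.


Step 1: a^3 / mu = 6.937403e+20 / 3.986e14 = 1.740442e+06
Step 2: sqrt(1.740442e+06) = 1319.2582 s
Step 3: T = 2*pi * 1319.2582 = 8289.14 s
Step 4: T in hours = 8289.14 / 3600 = 2.303 hours

2.303


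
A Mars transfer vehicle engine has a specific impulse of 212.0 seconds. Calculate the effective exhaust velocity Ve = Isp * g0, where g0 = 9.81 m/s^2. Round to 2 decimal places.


Step 1: Ve = Isp * g0 = 212.0 * 9.81
Step 2: Ve = 2079.72 m/s

2079.72


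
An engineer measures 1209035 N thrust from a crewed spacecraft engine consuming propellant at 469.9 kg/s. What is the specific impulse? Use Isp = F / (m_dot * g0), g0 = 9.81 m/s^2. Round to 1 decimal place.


Step 1: m_dot * g0 = 469.9 * 9.81 = 4609.72
Step 2: Isp = 1209035 / 4609.72 = 262.3 s

262.3


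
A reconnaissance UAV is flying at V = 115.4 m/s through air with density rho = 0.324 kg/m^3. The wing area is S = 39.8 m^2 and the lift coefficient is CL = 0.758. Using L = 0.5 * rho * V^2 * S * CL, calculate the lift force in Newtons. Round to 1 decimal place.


Step 1: Calculate dynamic pressure q = 0.5 * 0.324 * 115.4^2 = 0.5 * 0.324 * 13317.16 = 2157.3799 Pa
Step 2: Multiply by wing area and lift coefficient: L = 2157.3799 * 39.8 * 0.758
Step 3: L = 85863.7208 * 0.758 = 65084.7 N

65084.7


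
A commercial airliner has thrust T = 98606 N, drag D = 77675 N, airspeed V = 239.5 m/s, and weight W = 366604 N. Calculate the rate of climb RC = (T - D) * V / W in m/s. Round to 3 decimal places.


Step 1: Excess thrust = T - D = 98606 - 77675 = 20931 N
Step 2: Excess power = 20931 * 239.5 = 5012974.5 W
Step 3: RC = 5012974.5 / 366604 = 13.674 m/s

13.674


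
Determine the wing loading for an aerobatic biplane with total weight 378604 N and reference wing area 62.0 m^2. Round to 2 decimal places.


Step 1: Wing loading = W / S = 378604 / 62.0
Step 2: Wing loading = 6106.52 N/m^2

6106.52


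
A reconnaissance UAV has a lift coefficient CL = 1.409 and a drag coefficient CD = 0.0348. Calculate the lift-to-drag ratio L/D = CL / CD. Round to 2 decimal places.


Step 1: L/D = CL / CD = 1.409 / 0.0348
Step 2: L/D = 40.49

40.49


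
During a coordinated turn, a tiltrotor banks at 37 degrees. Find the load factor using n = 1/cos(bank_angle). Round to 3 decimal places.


Step 1: Convert 37 degrees to radians = 0.645772
Step 2: cos(37 deg) = 0.798636
Step 3: n = 1 / 0.798636 = 1.252

1.252


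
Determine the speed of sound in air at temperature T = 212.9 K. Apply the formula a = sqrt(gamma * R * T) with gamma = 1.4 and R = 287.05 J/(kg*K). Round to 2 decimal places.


Step 1: gamma * R * T = 1.4 * 287.05 * 212.9 = 85558.123
Step 2: a = sqrt(85558.123) = 292.50 m/s

292.50


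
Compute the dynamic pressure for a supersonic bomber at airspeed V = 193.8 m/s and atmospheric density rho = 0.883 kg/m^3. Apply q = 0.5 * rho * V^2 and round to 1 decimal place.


Step 1: V^2 = 193.8^2 = 37558.44
Step 2: q = 0.5 * 0.883 * 37558.44
Step 3: q = 16582.1 Pa

16582.1


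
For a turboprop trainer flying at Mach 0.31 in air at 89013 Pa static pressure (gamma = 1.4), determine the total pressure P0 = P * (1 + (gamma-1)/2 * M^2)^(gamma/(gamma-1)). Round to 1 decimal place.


Step 1: (gamma-1)/2 * M^2 = 0.2 * 0.0961 = 0.01922
Step 2: 1 + 0.01922 = 1.01922
Step 3: Exponent gamma/(gamma-1) = 3.5
Step 4: P0 = 89013 * 1.01922^3.5 = 95146.1 Pa

95146.1


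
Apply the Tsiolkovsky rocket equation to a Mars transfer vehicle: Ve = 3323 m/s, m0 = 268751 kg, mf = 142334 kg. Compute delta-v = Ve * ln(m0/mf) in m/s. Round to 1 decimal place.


Step 1: Mass ratio m0/mf = 268751 / 142334 = 1.888171
Step 2: ln(1.888171) = 0.635609
Step 3: delta-v = 3323 * 0.635609 = 2112.1 m/s

2112.1


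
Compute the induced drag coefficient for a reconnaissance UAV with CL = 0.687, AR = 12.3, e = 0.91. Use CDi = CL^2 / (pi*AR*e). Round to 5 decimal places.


Step 1: CL^2 = 0.687^2 = 0.471969
Step 2: pi * AR * e = 3.14159 * 12.3 * 0.91 = 35.163847
Step 3: CDi = 0.471969 / 35.163847 = 0.01342

0.01342


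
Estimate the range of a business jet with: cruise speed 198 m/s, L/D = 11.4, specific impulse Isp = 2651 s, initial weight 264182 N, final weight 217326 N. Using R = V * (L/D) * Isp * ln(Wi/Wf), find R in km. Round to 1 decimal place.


Step 1: Coefficient = V * (L/D) * Isp = 198 * 11.4 * 2651 = 5983837.2 m
Step 2: Wi/Wf = 264182 / 217326 = 1.215602
Step 3: ln(1.215602) = 0.19524
Step 4: R = 5983837.2 * 0.19524 = 1168282.8 m = 1168.3 km

1168.3


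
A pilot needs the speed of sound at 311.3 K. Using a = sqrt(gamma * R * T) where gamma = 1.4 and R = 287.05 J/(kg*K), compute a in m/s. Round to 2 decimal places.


Step 1: gamma * R * T = 1.4 * 287.05 * 311.3 = 125102.131
Step 2: a = sqrt(125102.131) = 353.70 m/s

353.70


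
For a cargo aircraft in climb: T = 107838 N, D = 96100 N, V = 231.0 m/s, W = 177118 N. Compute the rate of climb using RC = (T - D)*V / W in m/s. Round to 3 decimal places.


Step 1: Excess thrust = T - D = 107838 - 96100 = 11738 N
Step 2: Excess power = 11738 * 231.0 = 2711478.0 W
Step 3: RC = 2711478.0 / 177118 = 15.309 m/s

15.309


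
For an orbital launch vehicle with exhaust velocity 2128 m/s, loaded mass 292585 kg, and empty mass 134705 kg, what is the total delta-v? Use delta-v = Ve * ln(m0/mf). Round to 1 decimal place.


Step 1: Mass ratio m0/mf = 292585 / 134705 = 2.172043
Step 2: ln(2.172043) = 0.775668
Step 3: delta-v = 2128 * 0.775668 = 1650.6 m/s

1650.6


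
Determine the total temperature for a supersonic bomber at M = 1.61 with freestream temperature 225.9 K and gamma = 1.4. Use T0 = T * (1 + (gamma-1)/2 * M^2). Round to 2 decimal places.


Step 1: (gamma-1)/2 = 0.2
Step 2: M^2 = 2.5921
Step 3: 1 + 0.2 * 2.5921 = 1.51842
Step 4: T0 = 225.9 * 1.51842 = 343.01 K

343.01


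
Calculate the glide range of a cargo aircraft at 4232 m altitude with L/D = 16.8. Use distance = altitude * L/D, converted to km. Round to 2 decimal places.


Step 1: Glide distance = altitude * L/D = 4232 * 16.8 = 71097.6 m
Step 2: Convert to km: 71097.6 / 1000 = 71.10 km

71.10


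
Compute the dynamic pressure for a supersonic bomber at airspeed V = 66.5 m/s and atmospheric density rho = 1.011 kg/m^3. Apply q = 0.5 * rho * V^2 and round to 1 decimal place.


Step 1: V^2 = 66.5^2 = 4422.25
Step 2: q = 0.5 * 1.011 * 4422.25
Step 3: q = 2235.4 Pa

2235.4


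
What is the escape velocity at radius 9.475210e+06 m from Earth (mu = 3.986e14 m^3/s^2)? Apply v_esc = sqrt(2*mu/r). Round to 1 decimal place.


Step 1: 2*mu/r = 2 * 3.986e14 / 9.475210e+06 = 84135338.4252
Step 2: v_esc = sqrt(84135338.4252) = 9172.5 m/s

9172.5


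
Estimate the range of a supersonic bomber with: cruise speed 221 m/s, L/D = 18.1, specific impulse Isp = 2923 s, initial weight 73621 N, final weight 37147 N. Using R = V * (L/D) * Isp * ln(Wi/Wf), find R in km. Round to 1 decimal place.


Step 1: Coefficient = V * (L/D) * Isp = 221 * 18.1 * 2923 = 11692292.3 m
Step 2: Wi/Wf = 73621 / 37147 = 1.981883
Step 3: ln(1.981883) = 0.684047
Step 4: R = 11692292.3 * 0.684047 = 7998080.9 m = 7998.1 km

7998.1


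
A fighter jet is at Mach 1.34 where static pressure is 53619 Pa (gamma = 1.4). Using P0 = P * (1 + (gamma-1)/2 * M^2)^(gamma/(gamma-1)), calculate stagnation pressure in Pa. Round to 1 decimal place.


Step 1: (gamma-1)/2 * M^2 = 0.2 * 1.7956 = 0.35912
Step 2: 1 + 0.35912 = 1.35912
Step 3: Exponent gamma/(gamma-1) = 3.5
Step 4: P0 = 53619 * 1.35912^3.5 = 156935.4 Pa

156935.4


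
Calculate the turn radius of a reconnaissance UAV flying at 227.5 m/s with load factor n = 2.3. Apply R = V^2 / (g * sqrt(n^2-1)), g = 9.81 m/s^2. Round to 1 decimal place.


Step 1: V^2 = 227.5^2 = 51756.25
Step 2: n^2 - 1 = 2.3^2 - 1 = 4.29
Step 3: sqrt(4.29) = 2.071232
Step 4: R = 51756.25 / (9.81 * 2.071232) = 2547.2 m

2547.2


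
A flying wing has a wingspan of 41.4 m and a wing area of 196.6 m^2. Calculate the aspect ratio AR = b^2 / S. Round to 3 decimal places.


Step 1: b^2 = 41.4^2 = 1713.96
Step 2: AR = 1713.96 / 196.6 = 8.718

8.718


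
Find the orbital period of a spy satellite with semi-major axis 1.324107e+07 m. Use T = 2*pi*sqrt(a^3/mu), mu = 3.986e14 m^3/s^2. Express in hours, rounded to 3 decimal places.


Step 1: a^3 / mu = 2.321503e+21 / 3.986e14 = 5.824142e+06
Step 2: sqrt(5.824142e+06) = 2413.3259 s
Step 3: T = 2*pi * 2413.3259 = 15163.37 s
Step 4: T in hours = 15163.37 / 3600 = 4.212 hours

4.212


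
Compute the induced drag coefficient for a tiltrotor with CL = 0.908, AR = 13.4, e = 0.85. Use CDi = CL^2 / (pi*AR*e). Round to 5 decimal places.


Step 1: CL^2 = 0.908^2 = 0.824464
Step 2: pi * AR * e = 3.14159 * 13.4 * 0.85 = 35.78274
Step 3: CDi = 0.824464 / 35.78274 = 0.02304

0.02304


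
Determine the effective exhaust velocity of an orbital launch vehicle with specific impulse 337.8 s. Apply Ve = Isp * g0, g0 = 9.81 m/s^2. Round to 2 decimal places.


Step 1: Ve = Isp * g0 = 337.8 * 9.81
Step 2: Ve = 3313.82 m/s

3313.82


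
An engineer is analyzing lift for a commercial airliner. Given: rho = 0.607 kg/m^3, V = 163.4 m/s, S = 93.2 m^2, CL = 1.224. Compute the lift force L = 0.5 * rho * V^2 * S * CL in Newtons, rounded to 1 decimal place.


Step 1: Calculate dynamic pressure q = 0.5 * 0.607 * 163.4^2 = 0.5 * 0.607 * 26699.56 = 8103.3165 Pa
Step 2: Multiply by wing area and lift coefficient: L = 8103.3165 * 93.2 * 1.224
Step 3: L = 755229.0941 * 1.224 = 924400.4 N

924400.4


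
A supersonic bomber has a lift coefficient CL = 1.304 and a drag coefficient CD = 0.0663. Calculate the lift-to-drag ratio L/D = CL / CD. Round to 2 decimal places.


Step 1: L/D = CL / CD = 1.304 / 0.0663
Step 2: L/D = 19.67

19.67


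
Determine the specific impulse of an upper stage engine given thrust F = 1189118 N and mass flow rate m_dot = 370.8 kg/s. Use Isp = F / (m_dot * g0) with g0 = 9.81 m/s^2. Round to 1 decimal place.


Step 1: m_dot * g0 = 370.8 * 9.81 = 3637.55
Step 2: Isp = 1189118 / 3637.55 = 326.9 s

326.9


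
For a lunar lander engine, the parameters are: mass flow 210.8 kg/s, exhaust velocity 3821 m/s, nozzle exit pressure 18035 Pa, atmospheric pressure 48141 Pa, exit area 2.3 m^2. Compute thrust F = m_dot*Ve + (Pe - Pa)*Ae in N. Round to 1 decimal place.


Step 1: Momentum thrust = m_dot * Ve = 210.8 * 3821 = 805466.8 N
Step 2: Pressure thrust = (Pe - Pa) * Ae = (18035 - 48141) * 2.3 = -69243.8 N
Step 3: Total thrust F = 805466.8 + -69243.8 = 736223.0 N

736223.0


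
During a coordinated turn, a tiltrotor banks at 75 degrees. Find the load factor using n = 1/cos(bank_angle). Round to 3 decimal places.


Step 1: Convert 75 degrees to radians = 1.308997
Step 2: cos(75 deg) = 0.258819
Step 3: n = 1 / 0.258819 = 3.864

3.864


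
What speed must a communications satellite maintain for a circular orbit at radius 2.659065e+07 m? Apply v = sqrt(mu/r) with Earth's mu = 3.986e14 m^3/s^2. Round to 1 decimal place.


Step 1: mu / r = 3.986e14 / 2.659065e+07 = 14990231.5288
Step 2: v = sqrt(14990231.5288) = 3871.7 m/s

3871.7


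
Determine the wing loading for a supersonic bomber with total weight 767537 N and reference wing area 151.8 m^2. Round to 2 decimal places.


Step 1: Wing loading = W / S = 767537 / 151.8
Step 2: Wing loading = 5056.24 N/m^2

5056.24


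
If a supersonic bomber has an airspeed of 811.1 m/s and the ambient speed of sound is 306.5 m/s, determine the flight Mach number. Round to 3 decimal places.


Step 1: M = V / a = 811.1 / 306.5
Step 2: M = 2.646

2.646


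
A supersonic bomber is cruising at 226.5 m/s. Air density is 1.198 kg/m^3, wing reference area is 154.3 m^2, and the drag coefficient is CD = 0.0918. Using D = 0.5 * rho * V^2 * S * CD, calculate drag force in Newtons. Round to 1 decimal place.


Step 1: Dynamic pressure q = 0.5 * 1.198 * 226.5^2 = 30730.0477 Pa
Step 2: Drag D = q * S * CD = 30730.0477 * 154.3 * 0.0918
Step 3: D = 435283.1 N

435283.1


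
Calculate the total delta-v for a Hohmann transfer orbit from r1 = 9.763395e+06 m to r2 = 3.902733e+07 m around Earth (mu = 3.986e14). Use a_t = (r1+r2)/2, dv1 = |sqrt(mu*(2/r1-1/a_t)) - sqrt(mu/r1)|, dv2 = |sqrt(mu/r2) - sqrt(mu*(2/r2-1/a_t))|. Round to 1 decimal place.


Step 1: Transfer semi-major axis a_t = (9.763395e+06 + 3.902733e+07) / 2 = 2.439536e+07 m
Step 2: v1 (circular at r1) = sqrt(mu/r1) = 6389.52 m/s
Step 3: v_t1 = sqrt(mu*(2/r1 - 1/a_t)) = 8081.63 m/s
Step 4: dv1 = |8081.63 - 6389.52| = 1692.11 m/s
Step 5: v2 (circular at r2) = 3195.83 m/s, v_t2 = 2021.77 m/s
Step 6: dv2 = |3195.83 - 2021.77| = 1174.07 m/s
Step 7: Total delta-v = 1692.11 + 1174.07 = 2866.2 m/s

2866.2


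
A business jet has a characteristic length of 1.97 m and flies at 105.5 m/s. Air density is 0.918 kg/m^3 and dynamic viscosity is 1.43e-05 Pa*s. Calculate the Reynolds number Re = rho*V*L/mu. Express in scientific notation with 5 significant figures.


Step 1: Numerator = rho * V * L = 0.918 * 105.5 * 1.97 = 190.79253
Step 2: Re = 190.79253 / 1.43e-05
Step 3: Re = 1.3342e+07

1.3342e+07


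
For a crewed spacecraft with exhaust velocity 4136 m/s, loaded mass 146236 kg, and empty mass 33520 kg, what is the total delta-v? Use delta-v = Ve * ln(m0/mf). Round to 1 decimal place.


Step 1: Mass ratio m0/mf = 146236 / 33520 = 4.362649
Step 2: ln(4.362649) = 1.473079
Step 3: delta-v = 4136 * 1.473079 = 6092.7 m/s

6092.7


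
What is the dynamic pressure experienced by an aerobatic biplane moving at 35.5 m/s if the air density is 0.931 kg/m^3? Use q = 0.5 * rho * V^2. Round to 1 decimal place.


Step 1: V^2 = 35.5^2 = 1260.25
Step 2: q = 0.5 * 0.931 * 1260.25
Step 3: q = 586.6 Pa

586.6


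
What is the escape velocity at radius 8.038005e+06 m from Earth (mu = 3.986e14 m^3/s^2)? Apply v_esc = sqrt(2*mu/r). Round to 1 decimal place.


Step 1: 2*mu/r = 2 * 3.986e14 / 8.038005e+06 = 99178838.5302
Step 2: v_esc = sqrt(99178838.5302) = 9958.9 m/s

9958.9


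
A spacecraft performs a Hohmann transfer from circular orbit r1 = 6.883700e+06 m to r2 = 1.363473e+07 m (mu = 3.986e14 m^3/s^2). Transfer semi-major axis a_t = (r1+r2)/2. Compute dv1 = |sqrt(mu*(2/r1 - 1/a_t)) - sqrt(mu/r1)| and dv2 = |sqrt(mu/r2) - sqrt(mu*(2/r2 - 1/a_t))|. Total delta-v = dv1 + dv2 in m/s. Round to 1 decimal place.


Step 1: Transfer semi-major axis a_t = (6.883700e+06 + 1.363473e+07) / 2 = 1.025922e+07 m
Step 2: v1 (circular at r1) = sqrt(mu/r1) = 7609.53 m/s
Step 3: v_t1 = sqrt(mu*(2/r1 - 1/a_t)) = 8772.51 m/s
Step 4: dv1 = |8772.51 - 7609.53| = 1162.98 m/s
Step 5: v2 (circular at r2) = 5406.86 m/s, v_t2 = 4428.93 m/s
Step 6: dv2 = |5406.86 - 4428.93| = 977.93 m/s
Step 7: Total delta-v = 1162.98 + 977.93 = 2140.9 m/s

2140.9


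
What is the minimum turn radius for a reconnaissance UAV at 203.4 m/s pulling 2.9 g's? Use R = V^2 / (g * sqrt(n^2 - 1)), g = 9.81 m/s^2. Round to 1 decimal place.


Step 1: V^2 = 203.4^2 = 41371.56
Step 2: n^2 - 1 = 2.9^2 - 1 = 7.41
Step 3: sqrt(7.41) = 2.722132
Step 4: R = 41371.56 / (9.81 * 2.722132) = 1549.3 m

1549.3


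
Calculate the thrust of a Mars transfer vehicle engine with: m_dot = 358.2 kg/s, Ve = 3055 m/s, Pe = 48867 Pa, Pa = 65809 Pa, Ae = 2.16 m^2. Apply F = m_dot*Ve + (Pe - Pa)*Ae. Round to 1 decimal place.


Step 1: Momentum thrust = m_dot * Ve = 358.2 * 3055 = 1094301.0 N
Step 2: Pressure thrust = (Pe - Pa) * Ae = (48867 - 65809) * 2.16 = -36594.72 N
Step 3: Total thrust F = 1094301.0 + -36594.72 = 1057706.3 N

1057706.3


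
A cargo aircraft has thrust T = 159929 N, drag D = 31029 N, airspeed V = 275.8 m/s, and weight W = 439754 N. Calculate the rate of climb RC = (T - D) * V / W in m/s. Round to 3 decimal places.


Step 1: Excess thrust = T - D = 159929 - 31029 = 128900 N
Step 2: Excess power = 128900 * 275.8 = 35550620.0 W
Step 3: RC = 35550620.0 / 439754 = 80.842 m/s

80.842


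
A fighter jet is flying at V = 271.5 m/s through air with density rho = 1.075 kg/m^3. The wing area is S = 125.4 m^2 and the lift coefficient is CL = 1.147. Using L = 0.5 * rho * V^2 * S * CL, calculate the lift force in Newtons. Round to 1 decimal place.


Step 1: Calculate dynamic pressure q = 0.5 * 1.075 * 271.5^2 = 0.5 * 1.075 * 73712.25 = 39620.3344 Pa
Step 2: Multiply by wing area and lift coefficient: L = 39620.3344 * 125.4 * 1.147
Step 3: L = 4968389.9306 * 1.147 = 5698743.3 N

5698743.3


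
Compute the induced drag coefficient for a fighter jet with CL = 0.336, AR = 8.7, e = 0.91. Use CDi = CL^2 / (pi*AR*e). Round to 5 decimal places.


Step 1: CL^2 = 0.336^2 = 0.112896
Step 2: pi * AR * e = 3.14159 * 8.7 * 0.91 = 24.871989
Step 3: CDi = 0.112896 / 24.871989 = 0.00454

0.00454


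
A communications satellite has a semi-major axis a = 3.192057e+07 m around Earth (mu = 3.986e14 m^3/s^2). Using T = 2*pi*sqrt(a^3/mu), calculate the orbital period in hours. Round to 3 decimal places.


Step 1: a^3 / mu = 3.252460e+22 / 3.986e14 = 8.159708e+07
Step 2: sqrt(8.159708e+07) = 9033.1102 s
Step 3: T = 2*pi * 9033.1102 = 56756.71 s
Step 4: T in hours = 56756.71 / 3600 = 15.766 hours

15.766


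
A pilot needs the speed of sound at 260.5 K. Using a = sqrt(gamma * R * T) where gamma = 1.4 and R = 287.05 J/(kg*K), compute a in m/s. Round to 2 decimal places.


Step 1: gamma * R * T = 1.4 * 287.05 * 260.5 = 104687.135
Step 2: a = sqrt(104687.135) = 323.55 m/s

323.55


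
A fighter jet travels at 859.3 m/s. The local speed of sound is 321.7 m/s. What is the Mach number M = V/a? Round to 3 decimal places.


Step 1: M = V / a = 859.3 / 321.7
Step 2: M = 2.671

2.671


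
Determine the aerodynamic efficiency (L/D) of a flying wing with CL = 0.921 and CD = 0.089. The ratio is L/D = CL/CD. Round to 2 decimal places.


Step 1: L/D = CL / CD = 0.921 / 0.089
Step 2: L/D = 10.35

10.35


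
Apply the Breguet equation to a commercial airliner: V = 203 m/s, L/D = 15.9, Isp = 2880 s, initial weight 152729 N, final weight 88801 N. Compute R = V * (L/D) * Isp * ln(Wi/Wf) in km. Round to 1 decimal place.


Step 1: Coefficient = V * (L/D) * Isp = 203 * 15.9 * 2880 = 9295776.0 m
Step 2: Wi/Wf = 152729 / 88801 = 1.719902
Step 3: ln(1.719902) = 0.542267
Step 4: R = 9295776.0 * 0.542267 = 5040794.4 m = 5040.8 km

5040.8


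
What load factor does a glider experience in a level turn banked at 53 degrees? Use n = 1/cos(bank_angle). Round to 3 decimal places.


Step 1: Convert 53 degrees to radians = 0.925025
Step 2: cos(53 deg) = 0.601815
Step 3: n = 1 / 0.601815 = 1.662

1.662


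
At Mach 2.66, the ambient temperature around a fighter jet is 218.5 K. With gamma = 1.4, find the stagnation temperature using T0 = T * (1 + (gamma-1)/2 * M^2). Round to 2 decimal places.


Step 1: (gamma-1)/2 = 0.2
Step 2: M^2 = 7.0756
Step 3: 1 + 0.2 * 7.0756 = 2.41512
Step 4: T0 = 218.5 * 2.41512 = 527.70 K

527.70


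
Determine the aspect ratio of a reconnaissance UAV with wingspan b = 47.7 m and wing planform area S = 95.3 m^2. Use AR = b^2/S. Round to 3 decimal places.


Step 1: b^2 = 47.7^2 = 2275.29
Step 2: AR = 2275.29 / 95.3 = 23.875

23.875


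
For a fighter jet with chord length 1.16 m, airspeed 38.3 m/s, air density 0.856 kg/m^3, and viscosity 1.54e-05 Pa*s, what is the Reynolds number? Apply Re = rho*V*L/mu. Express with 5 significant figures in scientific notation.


Step 1: Numerator = rho * V * L = 0.856 * 38.3 * 1.16 = 38.030368
Step 2: Re = 38.030368 / 1.54e-05
Step 3: Re = 2.4695e+06

2.4695e+06


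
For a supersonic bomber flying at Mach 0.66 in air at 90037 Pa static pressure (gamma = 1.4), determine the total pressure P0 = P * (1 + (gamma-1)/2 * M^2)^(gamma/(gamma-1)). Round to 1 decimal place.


Step 1: (gamma-1)/2 * M^2 = 0.2 * 0.4356 = 0.08712
Step 2: 1 + 0.08712 = 1.08712
Step 3: Exponent gamma/(gamma-1) = 3.5
Step 4: P0 = 90037 * 1.08712^3.5 = 120612.5 Pa

120612.5


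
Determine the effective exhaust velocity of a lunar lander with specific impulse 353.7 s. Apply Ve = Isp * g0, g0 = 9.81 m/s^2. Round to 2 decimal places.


Step 1: Ve = Isp * g0 = 353.7 * 9.81
Step 2: Ve = 3469.80 m/s

3469.80


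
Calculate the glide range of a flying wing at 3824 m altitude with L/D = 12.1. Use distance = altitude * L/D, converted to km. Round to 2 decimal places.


Step 1: Glide distance = altitude * L/D = 3824 * 12.1 = 46270.4 m
Step 2: Convert to km: 46270.4 / 1000 = 46.27 km

46.27


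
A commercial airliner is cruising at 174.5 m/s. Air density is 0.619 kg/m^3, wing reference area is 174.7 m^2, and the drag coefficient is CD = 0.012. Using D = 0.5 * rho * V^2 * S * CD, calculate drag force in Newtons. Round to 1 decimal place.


Step 1: Dynamic pressure q = 0.5 * 0.619 * 174.5^2 = 9424.3524 Pa
Step 2: Drag D = q * S * CD = 9424.3524 * 174.7 * 0.012
Step 3: D = 19757.2 N

19757.2


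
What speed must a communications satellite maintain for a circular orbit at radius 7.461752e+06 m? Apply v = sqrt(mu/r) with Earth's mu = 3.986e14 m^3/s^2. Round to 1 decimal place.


Step 1: mu / r = 3.986e14 / 7.461752e+06 = 53419089.7795
Step 2: v = sqrt(53419089.7795) = 7308.8 m/s

7308.8


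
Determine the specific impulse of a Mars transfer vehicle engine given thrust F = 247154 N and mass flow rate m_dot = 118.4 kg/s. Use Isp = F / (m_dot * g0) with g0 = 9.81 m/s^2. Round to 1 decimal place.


Step 1: m_dot * g0 = 118.4 * 9.81 = 1161.5
Step 2: Isp = 247154 / 1161.5 = 212.8 s

212.8


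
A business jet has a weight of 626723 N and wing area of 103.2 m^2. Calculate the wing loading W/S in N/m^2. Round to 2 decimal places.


Step 1: Wing loading = W / S = 626723 / 103.2
Step 2: Wing loading = 6072.90 N/m^2

6072.90


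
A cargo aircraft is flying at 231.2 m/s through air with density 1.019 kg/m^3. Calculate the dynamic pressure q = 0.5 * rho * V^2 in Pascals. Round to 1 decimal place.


Step 1: V^2 = 231.2^2 = 53453.44
Step 2: q = 0.5 * 1.019 * 53453.44
Step 3: q = 27234.5 Pa

27234.5
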